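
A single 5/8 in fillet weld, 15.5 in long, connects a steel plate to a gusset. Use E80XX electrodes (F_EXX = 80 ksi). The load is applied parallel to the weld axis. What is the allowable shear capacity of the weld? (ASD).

Effective throat t_e = 0.707 × 0.625 = 0.4419 in.
Total length L = 15.5 in; A_we = 0.4419 × 15.5 = 6.849 in².
F_nw = 0.6 F_EXX = 0.6 × 80 = 48 ksi.
R_n = 48 × 6.849 = 328.8 kips; R_n/Ω = 328.8/2.0 = 164.4 kips.

R_n/Ω ≈ 164 kips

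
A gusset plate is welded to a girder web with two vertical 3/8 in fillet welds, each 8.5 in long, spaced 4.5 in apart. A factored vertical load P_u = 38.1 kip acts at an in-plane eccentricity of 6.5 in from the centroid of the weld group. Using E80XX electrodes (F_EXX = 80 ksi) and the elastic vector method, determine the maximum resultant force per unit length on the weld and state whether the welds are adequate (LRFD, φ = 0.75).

Total weld length L_w = 17 in. Treat welds as unit-width lines.
Polar moment about centroid: J = 2[d³/12 + d(b/2)²] = 2[8.5³/12 + 8.5×2.25²] = 188.4 in³.
Direct shear f_v = P/L_w = 38.1 / 17 = 2.241 kip/in (vertical).
Torsion M = P·e = 38.1 × 6.5 = 247.65 kip·in.
Critical point at (x, y) = (2.25, 4.25) from centroid. f_tx = M·y/J = 5.586 kip/in; f_ty = M·x/J = 2.957 kip/in.
Resultant f_max = √[f_tx² + (f_v + f_ty)²] = √[5.586² + (2.241 + 2.957)²] = 7.631 kip/in.
Capacity per unit length: φr_n = 0.75 × 0.6 × 80 × (0.707 × 0.375) = 9.544 kip/in.
7.631 ≤ 9.544 → adequate.

f_max ≈ 7.63 kip/in; adequate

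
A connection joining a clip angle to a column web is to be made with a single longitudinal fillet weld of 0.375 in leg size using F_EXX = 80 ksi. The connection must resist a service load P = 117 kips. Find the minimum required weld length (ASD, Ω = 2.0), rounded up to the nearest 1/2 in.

L = 18.5 in

Throat t_e = 0.707 × 0.375 = 0.2651 in.
r_n/Ω = (0.6 × 80 × 0.2651) / 2.0 = 6.363 kip/in.
L_req = P / (r_n/Ω) = 117 / 6.363 = 18.39 in total.
Round up → use L = 18.5 in.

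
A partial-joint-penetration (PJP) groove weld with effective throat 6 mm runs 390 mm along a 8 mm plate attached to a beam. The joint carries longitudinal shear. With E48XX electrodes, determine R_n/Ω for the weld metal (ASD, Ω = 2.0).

R_n/Ω ≈ 337 kN

E48XX → F_EXX = 480 MPa.
Effective throat (given) t_e = 6 mm.
A_we = 6 × 390 = 2340 mm².
F_nw = 0.6 F_EXX = 288 MPa.
R_n/Ω = (288 × 2340) / 2.0 × 10⁻³ = 337 kN.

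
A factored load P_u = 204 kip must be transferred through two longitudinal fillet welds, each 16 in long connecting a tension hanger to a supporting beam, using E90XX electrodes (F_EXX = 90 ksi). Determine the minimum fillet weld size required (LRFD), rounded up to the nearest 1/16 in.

Total weld length L = 32 in.
Required throat t_e = P_u / (φ × 0.6 F_EXX × L) = 204 / (0.75 × 0.6 × 90 × 32) = 0.1574 in.
Required leg w = t_e / 0.707 = 0.2226 in → use 1/4 in.

w = 1/4 in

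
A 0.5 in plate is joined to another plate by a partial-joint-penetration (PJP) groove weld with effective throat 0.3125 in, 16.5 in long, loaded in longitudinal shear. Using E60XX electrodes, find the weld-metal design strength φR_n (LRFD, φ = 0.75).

φR_n ≈ 139 kip

E60XX → F_EXX = 60 ksi.
Effective throat (given) t_e = 0.3125 in.
A_we = 0.3125 × 16.5 = 5.156 in².
F_nw = 0.6 F_EXX = 36 ksi.
φR_n = 0.75 × 36 × 5.156 = 139.2 kip.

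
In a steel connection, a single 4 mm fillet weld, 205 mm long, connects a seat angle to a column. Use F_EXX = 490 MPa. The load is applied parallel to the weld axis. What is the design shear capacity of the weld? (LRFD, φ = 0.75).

φR_n ≈ 128 kN

Effective throat t_e = 0.707 × 4 = 2.828 mm.
Total length L = 205 mm; A_we = 2.828 × 205 = 579.7 mm².
F_nw = 0.6 F_EXX = 0.6 × 490 = 294 MPa.
φR_n = 0.75 × 294 × 579.7 × 10⁻³ = 127.8 kN.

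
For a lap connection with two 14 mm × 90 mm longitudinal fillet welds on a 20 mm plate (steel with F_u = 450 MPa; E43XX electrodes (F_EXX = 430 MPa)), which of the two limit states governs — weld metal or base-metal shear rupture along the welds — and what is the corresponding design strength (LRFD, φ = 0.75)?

t_e = 0.707 × 14 = 9.898 mm; L = 180 mm.
Weld metal: φR_n = 0.75 × 0.6 × 430 × 9.898 × 180 × 10⁻³ = 344.7 kN.
Base metal (shear rupture): φR_n = 0.75 × 0.6 × 450 × 20 × 180 × 10⁻³ = 729 kN.
Governing: weld metal.

φR_n ≈ 345 kN (weld metal governs)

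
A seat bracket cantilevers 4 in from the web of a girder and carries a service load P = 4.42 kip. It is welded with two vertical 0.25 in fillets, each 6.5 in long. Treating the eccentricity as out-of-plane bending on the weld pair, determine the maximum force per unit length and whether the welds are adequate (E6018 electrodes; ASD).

E60XX → F_EXX = 60 ksi.
L_w = 2 × 6.5 = 13 in; section modulus (unit throat) S = 2 × L²/6 = 14.08 in².
Direct shear f_v = P/L_w = 4.42/13 = 0.34 kip/in.
Moment M = P × e = 4.42 × 4 = 17.68 kip·in; bending f_b = M/S = 1.255 kip/in.
f_max = √(f_v² + f_b²) = √(0.34² + 1.255²) = 1.301 kip/in.
r_n/Ω = (1/2.0) × 0.6 × 60 × (0.707 × 0.25) = 3.181 kip/in → adequate.

f_max ≈ 1.3 kip/in; adequate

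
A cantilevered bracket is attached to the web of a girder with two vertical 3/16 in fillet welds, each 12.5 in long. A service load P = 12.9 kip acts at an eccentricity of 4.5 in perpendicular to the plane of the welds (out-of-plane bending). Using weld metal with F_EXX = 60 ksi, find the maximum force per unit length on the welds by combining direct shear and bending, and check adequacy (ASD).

f_max ≈ 1.23 kip/in; adequate

L_w = 2 × 12.5 = 25 in; section modulus (unit throat) S = 2 × L²/6 = 52.08 in².
Direct shear f_v = P/L_w = 12.9/25 = 0.516 kip/in.
Moment M = P × e = 12.9 × 4.5 = 58.05 kip·in; bending f_b = M/S = 1.115 kip/in.
f_max = √(f_v² + f_b²) = √(0.516² + 1.115²) = 1.228 kip/in.
r_n/Ω = (1/2.0) × 0.6 × 60 × (0.707 × 0.1875) = 2.386 kip/in → adequate.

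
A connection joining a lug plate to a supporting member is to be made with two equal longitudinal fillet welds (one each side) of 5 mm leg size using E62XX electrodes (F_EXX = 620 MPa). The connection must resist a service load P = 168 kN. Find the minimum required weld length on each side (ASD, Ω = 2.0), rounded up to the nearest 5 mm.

Throat t_e = 0.707 × 5 = 3.535 mm.
r_n/Ω = (0.6 × 620 × 3.535) / 2.0 = 657.5 N/mm = 0.6575 kN/mm.
L_req = P / (r_n/Ω) = 168 / 0.6575 = 255.5 mm total.
Per side: 255.5 / 2 = 127.8 mm.
Round up → use L = 130 mm on each side.

L = 130 mm on each side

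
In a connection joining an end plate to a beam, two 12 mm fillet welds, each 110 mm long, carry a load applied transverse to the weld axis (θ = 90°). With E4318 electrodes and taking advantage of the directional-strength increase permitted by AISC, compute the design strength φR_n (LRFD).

φR_n ≈ 542 kN

E43XX → F_EXX = 430 MPa.
t_e = 0.707 × 12 = 8.484 mm; A_we = 8.484 × 220 = 1866 mm².
Directional factor: 1.0 + 0.5 sin^1.5(90°) = 1.5.
F_nw = 0.6 × 430 × 1.5 = 387 MPa.
φR_n = 0.75 × 387 × 1866 × 10⁻³ = 541.7 kN.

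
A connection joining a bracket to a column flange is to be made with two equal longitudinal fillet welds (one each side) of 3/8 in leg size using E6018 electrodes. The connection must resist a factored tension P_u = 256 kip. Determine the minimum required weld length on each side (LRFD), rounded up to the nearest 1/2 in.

E60XX → F_EXX = 60 ksi.
Throat t_e = 0.707 × 0.375 = 0.2651 in.
φr_n = 0.75 × 0.6 × 60 × 0.2651 = 7.158 kip/in.
L_req = P_u / φr_n = 256 / 7.158 = 35.76 in total.
Per side: 35.76 / 2 = 17.88 in.
Round up → use L = 18 in on each side.

L = 18 in on each side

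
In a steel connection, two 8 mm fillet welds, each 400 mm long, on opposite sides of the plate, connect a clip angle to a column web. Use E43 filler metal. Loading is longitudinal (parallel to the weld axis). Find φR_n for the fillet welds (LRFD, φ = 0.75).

E43XX → F_EXX = 430 MPa.
Effective throat t_e = 0.707 × 8 = 5.656 mm.
Total length L = 800 mm; A_we = 5.656 × 800 = 4525 mm².
F_nw = 0.6 F_EXX = 0.6 × 430 = 258 MPa.
φR_n = 0.75 × 258 × 4525 × 10⁻³ = 875.5 kN.

φR_n ≈ 876 kN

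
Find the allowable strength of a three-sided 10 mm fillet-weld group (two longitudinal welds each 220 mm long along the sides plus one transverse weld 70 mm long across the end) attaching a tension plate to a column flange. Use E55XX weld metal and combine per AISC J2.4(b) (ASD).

E55XX → F_EXX = 550 MPa.
t_e = 0.707 × 10 = 7.07 mm.
R_nwl = 0.6 × 550 × 7.07 × 440 × 10⁻³ = 1027 kN (longitudinal, 2 welds).
R_nwt = 0.6 × 550 × 7.07 × 70 × 10⁻³ = 163.3 kN (transverse, base value).
(i) R_nwl + R_nwt = 1190 kN; (ii) 0.85 R_nwl + 1.5 R_nwt = 1118 kN.
R_n = max = 1190 kN [governs: (i)]; R_n/Ω = 594.9 kN.

R_n/Ω ≈ 595 kN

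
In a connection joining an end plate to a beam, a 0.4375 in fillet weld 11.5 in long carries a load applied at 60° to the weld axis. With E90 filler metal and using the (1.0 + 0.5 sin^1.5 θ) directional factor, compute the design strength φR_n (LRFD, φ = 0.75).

φR_n ≈ 202 kips

E90XX → F_EXX = 90 ksi.
t_e = 0.707 × 0.4375 = 0.3093 in; A_we = 0.3093 × 11.5 = 3.557 in².
Directional factor: 1.0 + 0.5 sin^1.5(60°) = 1.403.
F_nw = 0.6 × 90 × 1.403 = 75.76 ksi.
φR_n = 0.75 × 75.76 × 3.557 = 202.1 kips.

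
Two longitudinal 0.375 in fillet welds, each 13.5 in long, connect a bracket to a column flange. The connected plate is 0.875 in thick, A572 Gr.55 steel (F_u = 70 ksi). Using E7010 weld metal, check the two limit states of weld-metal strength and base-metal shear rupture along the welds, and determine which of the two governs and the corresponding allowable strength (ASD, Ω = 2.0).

R_n/Ω ≈ 150 kip (weld metal governs)

E70XX → F_EXX = 70 ksi.
t_e = 0.707 × 0.375 = 0.2651 in; L = 27 in.
Weld metal: R_n/Ω = (1/2.0) × 0.6 × 70 × 0.2651 × 27 = 150.3 kip.
Base metal (shear rupture): R_n/Ω = (1/2.0) × 0.6 × 70 × 0.875 × 27 = 496.1 kip.
Governing: weld metal.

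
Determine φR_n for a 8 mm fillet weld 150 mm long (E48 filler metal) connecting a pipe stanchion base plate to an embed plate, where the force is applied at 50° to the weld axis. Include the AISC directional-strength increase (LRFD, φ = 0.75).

E48XX → F_EXX = 480 MPa.
t_e = 0.707 × 8 = 5.656 mm; A_we = 5.656 × 150 = 848.4 mm².
Directional factor: 1.0 + 0.5 sin^1.5(50°) = 1.335.
F_nw = 0.6 × 480 × 1.335 = 384.5 MPa.
φR_n = 0.75 × 384.5 × 848.4 × 10⁻³ = 244.7 kN.

φR_n ≈ 245 kN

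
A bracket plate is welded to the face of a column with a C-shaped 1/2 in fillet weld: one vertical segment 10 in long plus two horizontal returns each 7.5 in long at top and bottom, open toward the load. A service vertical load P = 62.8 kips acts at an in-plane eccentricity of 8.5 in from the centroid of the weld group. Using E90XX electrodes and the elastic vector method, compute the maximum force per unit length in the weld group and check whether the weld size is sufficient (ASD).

f_max ≈ 8.31 kip/in; adequate

E90XX → F_EXX = 90 ksi.
Total weld length L_w = 25 in. Treat welds as unit-width lines.
Centroid: x̄ = 2×7.5×3.75 / 25 = 2.25 in from the vertical weld.
Polar moment about centroid: J = I_x + I_y = [10³/12 + 2×7.5×5²] + [10×2.25² + 2(7.5³/12 + 7.5×1.5²)] = 613 in³.
Direct shear f_v = P/L_w = 62.8 / 25 = 2.512 kip/in (vertical).
Torsion M = P·e = 62.8 × 8.5 = 533.8 kip·in.
Critical point at (x, y) = (5.25, 5) from centroid. f_tx = M·y/J = 4.354 kip/in; f_ty = M·x/J = 4.572 kip/in.
Resultant f_max = √[f_tx² + (f_v + f_ty)²] = √[4.354² + (2.512 + 4.572)²] = 8.315 kip/in.
Capacity per unit length: r_n/Ω = (1/2.0) × 0.6 × 90 × (0.707 × 0.5) = 9.544 kip/in.
8.315 ≤ 9.544 → adequate.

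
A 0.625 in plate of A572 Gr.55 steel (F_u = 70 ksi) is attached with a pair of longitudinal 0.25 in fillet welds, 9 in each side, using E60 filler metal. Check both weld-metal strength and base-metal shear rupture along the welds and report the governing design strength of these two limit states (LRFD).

E60XX → F_EXX = 60 ksi.
t_e = 0.707 × 0.25 = 0.1767 in; L = 18 in.
Weld metal: φR_n = 0.75 × 0.6 × 60 × 0.1767 × 18 = 85.9 kip.
Base metal (shear rupture): φR_n = 0.75 × 0.6 × 70 × 0.625 × 18 = 354.4 kip.
Governing: weld metal.

φR_n ≈ 85.9 kip (weld metal governs)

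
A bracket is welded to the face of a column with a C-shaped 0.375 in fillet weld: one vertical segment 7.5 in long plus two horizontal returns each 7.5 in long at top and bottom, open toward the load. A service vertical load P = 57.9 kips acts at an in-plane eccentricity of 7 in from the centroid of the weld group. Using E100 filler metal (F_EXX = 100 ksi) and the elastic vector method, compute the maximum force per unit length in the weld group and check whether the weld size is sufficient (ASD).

f_max ≈ 8.75 kip/in; NOT adequate

Total weld length L_w = 22.5 in. Treat welds as unit-width lines.
Centroid: x̄ = 2×7.5×3.75 / 22.5 = 2.5 in from the vertical weld.
Polar moment about centroid: J = I_x + I_y = [7.5³/12 + 2×7.5×3.75²] + [7.5×2.5² + 2(7.5³/12 + 7.5×1.25²)] = 386.7 in³.
Direct shear f_v = P/L_w = 57.9 / 22.5 = 2.573 kip/in (vertical).
Torsion M = P·e = 57.9 × 7 = 405.3 kip·in.
Critical point at (x, y) = (5, 3.75) from centroid. f_tx = M·y/J = 3.93 kip/in; f_ty = M·x/J = 5.24 kip/in.
Resultant f_max = √[f_tx² + (f_v + f_ty)²] = √[3.93² + (2.573 + 5.24)²] = 8.746 kip/in.
Capacity per unit length: r_n/Ω = (1/2.0) × 0.6 × 100 × (0.707 × 0.375) = 7.954 kip/in.
8.746 > 7.954 → NOT adequate.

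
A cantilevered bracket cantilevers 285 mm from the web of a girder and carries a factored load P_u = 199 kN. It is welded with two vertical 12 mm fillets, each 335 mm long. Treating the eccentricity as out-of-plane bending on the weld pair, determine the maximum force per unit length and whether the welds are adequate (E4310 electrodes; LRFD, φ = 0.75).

f_max ≈ 1540 N/mm; adequate

E43XX → F_EXX = 430 MPa.
L_w = 2 × 335 = 670 mm; section modulus (unit throat) S = 2 × L²/6 = 37410 mm².
Direct shear f_v = P/L_w = 199×10³/670 = 297 N/mm.
Moment M = P × e = 199×10³ × 285 = 56715000 N·mm; bending f_b = M/S = 1516 N/mm.
f_max = √(f_v² + f_b²) = √(297² + 1516²) = 1545 N/mm.
φr_n = 0.75 × 0.6 × 430 × (0.707 × 12) = 1642 N/mm → adequate.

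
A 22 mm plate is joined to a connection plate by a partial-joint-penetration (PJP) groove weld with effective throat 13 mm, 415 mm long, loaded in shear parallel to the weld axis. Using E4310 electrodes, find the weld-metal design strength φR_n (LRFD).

φR_n ≈ 1040 kN

E43XX → F_EXX = 430 MPa.
Effective throat (given) t_e = 13 mm.
A_we = 13 × 415 = 5395 mm².
F_nw = 0.6 F_EXX = 258 MPa.
φR_n = 0.75 × 258 × 5395 × 10⁻³ = 1044 kN.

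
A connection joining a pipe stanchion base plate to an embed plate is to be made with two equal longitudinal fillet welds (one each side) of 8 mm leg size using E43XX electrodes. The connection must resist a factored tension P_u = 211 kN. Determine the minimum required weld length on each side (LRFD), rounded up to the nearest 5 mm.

E43XX → F_EXX = 430 MPa.
Throat t_e = 0.707 × 8 = 5.656 mm.
φr_n = 0.75 × 0.6 × 430 × 5.656 × 10⁻³ = 1.094 kN/mm.
L_req = P_u / φr_n = 211 / 1.094 = 192.8 mm total.
Per side: 192.8 / 2 = 96.4 mm.
Round up → use L = 100 mm on each side.

L = 100 mm on each side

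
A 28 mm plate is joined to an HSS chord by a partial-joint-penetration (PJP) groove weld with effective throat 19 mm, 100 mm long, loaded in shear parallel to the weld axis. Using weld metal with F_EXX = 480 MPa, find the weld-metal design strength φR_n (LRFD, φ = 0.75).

φR_n ≈ 410 kN

Effective throat (given) t_e = 19 mm.
A_we = 19 × 100 = 1900 mm².
F_nw = 0.6 F_EXX = 288 MPa.
φR_n = 0.75 × 288 × 1900 × 10⁻³ = 410.4 kN.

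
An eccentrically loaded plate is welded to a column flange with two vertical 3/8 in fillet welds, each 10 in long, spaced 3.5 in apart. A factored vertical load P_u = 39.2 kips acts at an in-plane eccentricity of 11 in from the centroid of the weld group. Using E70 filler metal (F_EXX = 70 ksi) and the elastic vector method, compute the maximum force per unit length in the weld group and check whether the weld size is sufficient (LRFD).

f_max ≈ 10.8 kip/in; NOT adequate

Total weld length L_w = 20 in. Treat welds as unit-width lines.
Polar moment about centroid: J = 2[d³/12 + d(b/2)²] = 2[10³/12 + 10×1.75²] = 227.9 in³.
Direct shear f_v = P/L_w = 39.2 / 20 = 1.96 kip/in (vertical).
Torsion M = P·e = 39.2 × 11 = 431.2 kip·in.
Critical point at (x, y) = (1.75, 5) from centroid. f_tx = M·y/J = 9.46 kip/in; f_ty = M·x/J = 3.311 kip/in.
Resultant f_max = √[f_tx² + (f_v + f_ty)²] = √[9.46² + (1.96 + 3.311)²] = 10.83 kip/in.
Capacity per unit length: φr_n = 0.75 × 0.6 × 70 × (0.707 × 0.375) = 8.351 kip/in.
10.83 > 8.351 → NOT adequate.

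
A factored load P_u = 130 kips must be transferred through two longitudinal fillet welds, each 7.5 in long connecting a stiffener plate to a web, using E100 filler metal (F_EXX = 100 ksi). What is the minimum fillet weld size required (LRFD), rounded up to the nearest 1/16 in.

w = 5/16 in

Total weld length L = 15 in.
Required throat t_e = P_u / (φ × 0.6 F_EXX × L) = 130 / (0.75 × 0.6 × 100 × 15) = 0.1926 in.
Required leg w = t_e / 0.707 = 0.2724 in → use 5/16 in.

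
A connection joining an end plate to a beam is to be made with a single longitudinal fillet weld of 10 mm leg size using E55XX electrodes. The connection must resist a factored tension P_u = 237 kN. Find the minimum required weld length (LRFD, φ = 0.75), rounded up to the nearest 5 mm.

L = 140 mm

E55XX → F_EXX = 550 MPa.
Throat t_e = 0.707 × 10 = 7.07 mm.
φr_n = 0.75 × 0.6 × 550 × 7.07 × 10⁻³ = 1.75 kN/mm.
L_req = P_u / φr_n = 237 / 1.75 = 135.4 mm total.
Round up → use L = 140 mm.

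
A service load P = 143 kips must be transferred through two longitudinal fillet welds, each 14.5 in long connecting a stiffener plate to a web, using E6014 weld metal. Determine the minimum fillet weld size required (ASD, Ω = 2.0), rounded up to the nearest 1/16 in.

w = 7/16 in

E60XX → F_EXX = 60 ksi.
Total weld length L = 29 in.
Required throat t_e = P × Ω / (0.6 F_EXX × L) = 143 × 2.0 / (0.6 × 60 × 29) = 0.2739 in.
Required leg w = t_e / 0.707 = 0.3875 in → use 7/16 in.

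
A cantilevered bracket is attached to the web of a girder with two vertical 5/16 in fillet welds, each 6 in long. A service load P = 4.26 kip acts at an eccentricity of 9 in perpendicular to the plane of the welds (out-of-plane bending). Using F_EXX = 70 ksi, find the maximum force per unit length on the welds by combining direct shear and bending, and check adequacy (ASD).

f_max ≈ 3.21 kip/in; adequate

L_w = 2 × 6 = 12 in; section modulus (unit throat) S = 2 × L²/6 = 12 in².
Direct shear f_v = P/L_w = 4.26/12 = 0.355 kip/in.
Moment M = P × e = 4.26 × 9 = 38.34 kip·in; bending f_b = M/S = 3.195 kip/in.
f_max = √(f_v² + f_b²) = √(0.355² + 3.195²) = 3.215 kip/in.
r_n/Ω = (1/2.0) × 0.6 × 70 × (0.707 × 0.3125) = 4.64 kip/in → adequate.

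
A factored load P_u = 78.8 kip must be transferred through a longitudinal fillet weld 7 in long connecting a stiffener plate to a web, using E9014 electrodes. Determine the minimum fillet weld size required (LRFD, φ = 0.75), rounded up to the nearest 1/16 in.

w = 7/16 in

E90XX → F_EXX = 90 ksi.
Total weld length L = 7 in.
Required throat t_e = P_u / (φ × 0.6 F_EXX × L) = 78.8 / (0.75 × 0.6 × 90 × 7) = 0.278 in.
Required leg w = t_e / 0.707 = 0.3931 in → use 7/16 in.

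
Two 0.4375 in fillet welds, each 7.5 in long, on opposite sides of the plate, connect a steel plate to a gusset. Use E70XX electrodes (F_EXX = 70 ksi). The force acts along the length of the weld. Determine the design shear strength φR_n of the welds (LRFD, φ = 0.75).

φR_n ≈ 146 kips

Effective throat t_e = 0.707 × 0.4375 = 0.3093 in.
Total length L = 15 in; A_we = 0.3093 × 15 = 4.64 in².
F_nw = 0.6 F_EXX = 0.6 × 70 = 42 ksi.
φR_n = 0.75 × 42 × 4.64 = 146.2 kips.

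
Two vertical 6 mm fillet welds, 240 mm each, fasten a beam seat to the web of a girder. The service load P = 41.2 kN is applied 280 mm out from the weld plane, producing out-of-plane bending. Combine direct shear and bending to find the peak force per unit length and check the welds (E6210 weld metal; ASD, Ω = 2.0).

E62XX → F_EXX = 620 MPa.
L_w = 2 × 240 = 480 mm; section modulus (unit throat) S = 2 × L²/6 = 19200 mm².
Direct shear f_v = P/L_w = 41.2×10³/480 = 85.83 N/mm.
Moment M = P × e = 41.2×10³ × 280 = 11536000 N·mm; bending f_b = M/S = 600.8 N/mm.
f_max = √(f_v² + f_b²) = √(85.83² + 600.8²) = 606.9 N/mm.
r_n/Ω = (1/2.0) × 0.6 × 620 × (0.707 × 6) = 789 N/mm → adequate.

f_max ≈ 607 N/mm; adequate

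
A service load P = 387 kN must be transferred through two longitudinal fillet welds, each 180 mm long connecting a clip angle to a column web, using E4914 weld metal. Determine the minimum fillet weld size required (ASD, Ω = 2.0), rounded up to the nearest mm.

w = 11 mm

E49XX → F_EXX = 490 MPa.
Total weld length L = 360 mm.
Required throat t_e = P × Ω / (0.6 F_EXX × L) = 387 × 2.0 / (0.6 × 490 × 360 × 10⁻³) = 7.313 mm.
Required leg w = t_e / 0.707 = 10.34 mm → use 11 mm.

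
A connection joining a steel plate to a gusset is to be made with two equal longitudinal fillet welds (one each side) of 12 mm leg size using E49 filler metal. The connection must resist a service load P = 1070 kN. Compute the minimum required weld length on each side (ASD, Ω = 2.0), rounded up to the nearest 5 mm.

L = 430 mm on each side

E49XX → F_EXX = 490 MPa.
Throat t_e = 0.707 × 12 = 8.484 mm.
r_n/Ω = (0.6 × 490 × 8.484) / 2.0 = 1247 N/mm = 1.247 kN/mm.
L_req = P / (r_n/Ω) = 1070 / 1.247 = 858 mm total.
Per side: 858 / 2 = 429 mm.
Round up → use L = 430 mm on each side.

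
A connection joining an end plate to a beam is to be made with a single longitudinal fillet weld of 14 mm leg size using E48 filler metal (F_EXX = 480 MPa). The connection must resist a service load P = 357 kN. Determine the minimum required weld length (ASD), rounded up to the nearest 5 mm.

Throat t_e = 0.707 × 14 = 9.898 mm.
r_n/Ω = (0.6 × 480 × 9.898) / 2.0 = 1425 N/mm = 1.425 kN/mm.
L_req = P / (r_n/Ω) = 357 / 1.425 = 250.5 mm total.
Round up → use L = 255 mm.

L = 255 mm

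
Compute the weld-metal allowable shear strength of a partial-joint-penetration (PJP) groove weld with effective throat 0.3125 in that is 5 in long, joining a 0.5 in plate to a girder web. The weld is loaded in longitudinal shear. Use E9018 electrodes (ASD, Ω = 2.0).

R_n/Ω ≈ 42.2 kips

E90XX → F_EXX = 90 ksi.
Effective throat (given) t_e = 0.3125 in.
A_we = 0.3125 × 5 = 1.562 in².
F_nw = 0.6 F_EXX = 54 ksi.
R_n/Ω = (54 × 1.562) / 2.0 = 42.19 kips.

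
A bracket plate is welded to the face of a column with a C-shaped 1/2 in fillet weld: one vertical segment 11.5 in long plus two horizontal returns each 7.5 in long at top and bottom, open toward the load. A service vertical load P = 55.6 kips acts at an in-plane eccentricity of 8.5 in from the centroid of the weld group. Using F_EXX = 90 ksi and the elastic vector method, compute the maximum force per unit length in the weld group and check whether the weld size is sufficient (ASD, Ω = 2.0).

Total weld length L_w = 26.5 in. Treat welds as unit-width lines.
Centroid: x̄ = 2×7.5×3.75 / 26.5 = 2.123 in from the vertical weld.
Polar moment about centroid: J = I_x + I_y = [11.5³/12 + 2×7.5×5.75²] + [11.5×2.123² + 2(7.5³/12 + 7.5×1.627²)] = 784.5 in³.
Direct shear f_v = P/L_w = 55.6 / 26.5 = 2.098 kip/in (vertical).
Torsion M = P·e = 55.6 × 8.5 = 472.6 kip·in.
Critical point at (x, y) = (5.377, 5.75) from centroid. f_tx = M·y/J = 3.464 kip/in; f_ty = M·x/J = 3.239 kip/in.
Resultant f_max = √[f_tx² + (f_v + f_ty)²] = √[3.464² + (2.098 + 3.239)²] = 6.363 kip/in.
Capacity per unit length: r_n/Ω = (1/2.0) × 0.6 × 90 × (0.707 × 0.5) = 9.544 kip/in.
6.363 ≤ 9.544 → adequate.

f_max ≈ 6.36 kip/in; adequate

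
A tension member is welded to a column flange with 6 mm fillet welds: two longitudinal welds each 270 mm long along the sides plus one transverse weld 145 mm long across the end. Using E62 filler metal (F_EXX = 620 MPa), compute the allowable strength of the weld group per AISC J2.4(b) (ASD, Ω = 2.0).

t_e = 0.707 × 6 = 4.242 mm.
R_nwl = 0.6 × 620 × 4.242 × 540 × 10⁻³ = 852.1 kN (longitudinal, 2 welds).
R_nwt = 0.6 × 620 × 4.242 × 145 × 10⁻³ = 228.8 kN (transverse, base value).
(i) R_nwl + R_nwt = 1081 kN; (ii) 0.85 R_nwl + 1.5 R_nwt = 1068 kN.
R_n = max = 1081 kN [governs: (i)]; R_n/Ω = 540.5 kN.

R_n/Ω ≈ 540 kN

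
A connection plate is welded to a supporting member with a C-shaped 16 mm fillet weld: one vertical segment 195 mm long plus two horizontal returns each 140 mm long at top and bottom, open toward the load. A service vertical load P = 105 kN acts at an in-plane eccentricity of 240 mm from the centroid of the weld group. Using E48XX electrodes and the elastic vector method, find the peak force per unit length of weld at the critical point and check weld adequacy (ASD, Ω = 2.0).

f_max ≈ 983 N/mm; adequate

E48XX → F_EXX = 480 MPa.
Total weld length L_w = 475 mm. Treat welds as unit-width lines.
Centroid: x̄ = 2×140×70 / 475 = 41.26 mm from the vertical weld.
Polar moment about centroid: J = I_x + I_y = [195³/12 + 2×140×97.5²] + [195×41.26² + 2(140³/12 + 140×28.74²)] = 4300000 mm³.
Direct shear f_v = P/L_w = 105×10³ / 475 = 221.1 N/mm (vertical).
Torsion M = P·e = 105×10³ × 240 = 25200000 N·mm.
Critical point at (x, y) = (98.74, 97.5) from centroid. f_tx = M·y/J = 571.4 N/mm; f_ty = M·x/J = 578.6 N/mm.
Resultant f_max = √[f_tx² + (f_v + f_ty)²] = √[571.4² + (221.1 + 578.6)²] = 982.8 N/mm.
Capacity per unit length: r_n/Ω = (1/2.0) × 0.6 × 480 × (0.707 × 16) = 1629 N/mm.
982.8 ≤ 1629 → adequate.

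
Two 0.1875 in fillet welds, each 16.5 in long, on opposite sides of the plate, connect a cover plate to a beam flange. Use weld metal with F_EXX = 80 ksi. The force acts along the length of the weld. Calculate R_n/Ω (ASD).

Effective throat t_e = 0.707 × 0.1875 = 0.1326 in.
Total length L = 33 in; A_we = 0.1326 × 33 = 4.375 in².
F_nw = 0.6 F_EXX = 0.6 × 80 = 48 ksi.
R_n = 48 × 4.375 = 210 kips; R_n/Ω = 210/2.0 = 105 kips.

R_n/Ω ≈ 105 kips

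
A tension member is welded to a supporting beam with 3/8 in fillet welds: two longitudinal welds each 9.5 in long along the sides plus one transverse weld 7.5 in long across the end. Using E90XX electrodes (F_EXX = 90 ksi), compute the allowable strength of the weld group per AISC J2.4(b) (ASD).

R_n/Ω ≈ 196 kip

t_e = 0.707 × 0.375 = 0.2651 in.
R_nwl = 0.6 × 90 × 0.2651 × 19 = 272 kip (longitudinal, 2 welds).
R_nwt = 0.6 × 90 × 0.2651 × 7.5 = 107.4 kip (transverse, base value).
(i) R_nwl + R_nwt = 379.4 kip; (ii) 0.85 R_nwl + 1.5 R_nwt = 392.3 kip.
R_n = max = 392.3 kip [governs: (ii)]; R_n/Ω = 196.1 kip.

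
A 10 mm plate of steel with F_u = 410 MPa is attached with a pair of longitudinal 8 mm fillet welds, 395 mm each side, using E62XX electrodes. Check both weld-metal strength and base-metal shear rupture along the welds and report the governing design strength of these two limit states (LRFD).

E62XX → F_EXX = 620 MPa.
t_e = 0.707 × 8 = 5.656 mm; L = 790 mm.
Weld metal: φR_n = 0.75 × 0.6 × 620 × 5.656 × 790 × 10⁻³ = 1247 kN.
Base metal (shear rupture): φR_n = 0.75 × 0.6 × 410 × 10 × 790 × 10⁻³ = 1458 kN.
Governing: weld metal.

φR_n ≈ 1250 kN (weld metal governs)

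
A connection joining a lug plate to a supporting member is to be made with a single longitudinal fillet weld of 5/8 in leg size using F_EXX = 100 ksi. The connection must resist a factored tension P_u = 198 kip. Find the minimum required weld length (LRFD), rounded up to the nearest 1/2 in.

Throat t_e = 0.707 × 0.625 = 0.4419 in.
φr_n = 0.75 × 0.6 × 100 × 0.4419 = 19.88 kip/in.
L_req = P_u / φr_n = 198 / 19.88 = 9.958 in total.
Round up → use L = 10 in.

L = 10 in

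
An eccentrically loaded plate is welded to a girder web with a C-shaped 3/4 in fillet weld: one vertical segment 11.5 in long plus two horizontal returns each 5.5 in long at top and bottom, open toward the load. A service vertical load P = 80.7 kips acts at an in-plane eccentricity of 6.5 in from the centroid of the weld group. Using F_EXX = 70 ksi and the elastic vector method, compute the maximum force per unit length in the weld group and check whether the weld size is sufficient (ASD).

Total weld length L_w = 22.5 in. Treat welds as unit-width lines.
Centroid: x̄ = 2×5.5×2.75 / 22.5 = 1.344 in from the vertical weld.
Polar moment about centroid: J = I_x + I_y = [11.5³/12 + 2×5.5×5.75²] + [11.5×1.344² + 2(5.5³/12 + 5.5×1.406²)] = 560.7 in³.
Direct shear f_v = P/L_w = 80.7 / 22.5 = 3.587 kip/in (vertical).
Torsion M = P·e = 80.7 × 6.5 = 524.55 kip·in.
Critical point at (x, y) = (4.156, 5.75) from centroid. f_tx = M·y/J = 5.38 kip/in; f_ty = M·x/J = 3.888 kip/in.
Resultant f_max = √[f_tx² + (f_v + f_ty)²] = √[5.38² + (3.587 + 3.888)²] = 9.209 kip/in.
Capacity per unit length: r_n/Ω = (1/2.0) × 0.6 × 70 × (0.707 × 0.75) = 11.14 kip/in.
9.209 ≤ 11.14 → adequate.

f_max ≈ 9.21 kip/in; adequate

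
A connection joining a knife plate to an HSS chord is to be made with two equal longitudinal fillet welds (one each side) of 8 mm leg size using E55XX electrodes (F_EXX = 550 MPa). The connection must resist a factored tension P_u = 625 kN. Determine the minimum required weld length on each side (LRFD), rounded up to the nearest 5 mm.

L = 225 mm on each side

Throat t_e = 0.707 × 8 = 5.656 mm.
φr_n = 0.75 × 0.6 × 550 × 5.656 × 10⁻³ = 1.4 kN/mm.
L_req = P_u / φr_n = 625 / 1.4 = 446.5 mm total.
Per side: 446.5 / 2 = 223.2 mm.
Round up → use L = 225 mm on each side.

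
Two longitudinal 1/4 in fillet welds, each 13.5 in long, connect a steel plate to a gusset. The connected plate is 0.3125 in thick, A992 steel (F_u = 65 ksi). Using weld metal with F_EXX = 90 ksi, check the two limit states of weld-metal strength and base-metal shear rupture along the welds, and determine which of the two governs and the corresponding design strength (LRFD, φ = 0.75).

φR_n ≈ 193 kips (weld metal governs)

t_e = 0.707 × 0.25 = 0.1767 in; L = 27 in.
Weld metal: φR_n = 0.75 × 0.6 × 90 × 0.1767 × 27 = 193.3 kips.
Base metal (shear rupture): φR_n = 0.75 × 0.6 × 65 × 0.3125 × 27 = 246.8 kips.
Governing: weld metal.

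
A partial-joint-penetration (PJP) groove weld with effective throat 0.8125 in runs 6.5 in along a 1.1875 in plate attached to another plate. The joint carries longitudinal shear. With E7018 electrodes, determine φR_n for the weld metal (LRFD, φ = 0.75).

φR_n ≈ 166 kip

E70XX → F_EXX = 70 ksi.
Effective throat (given) t_e = 0.8125 in.
A_we = 0.8125 × 6.5 = 5.281 in².
F_nw = 0.6 F_EXX = 42 ksi.
φR_n = 0.75 × 42 × 5.281 = 166.4 kip.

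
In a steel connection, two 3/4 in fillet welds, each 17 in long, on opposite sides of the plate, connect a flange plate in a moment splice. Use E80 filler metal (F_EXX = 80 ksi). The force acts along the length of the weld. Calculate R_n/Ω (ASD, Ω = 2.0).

Effective throat t_e = 0.707 × 0.75 = 0.5302 in.
Total length L = 34 in; A_we = 0.5302 × 34 = 18.03 in².
F_nw = 0.6 F_EXX = 0.6 × 80 = 48 ksi.
R_n = 48 × 18.03 = 865.4 kip; R_n/Ω = 865.4/2.0 = 432.7 kip.

R_n/Ω ≈ 433 kip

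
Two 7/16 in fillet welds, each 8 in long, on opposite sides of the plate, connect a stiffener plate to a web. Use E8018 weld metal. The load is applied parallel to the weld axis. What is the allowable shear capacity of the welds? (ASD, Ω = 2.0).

R_n/Ω ≈ 119 kip

E80XX → F_EXX = 80 ksi.
Effective throat t_e = 0.707 × 0.4375 = 0.3093 in.
Total length L = 16 in; A_we = 0.3093 × 16 = 4.949 in².
F_nw = 0.6 F_EXX = 0.6 × 80 = 48 ksi.
R_n = 48 × 4.949 = 237.6 kip; R_n/Ω = 237.6/2.0 = 118.8 kip.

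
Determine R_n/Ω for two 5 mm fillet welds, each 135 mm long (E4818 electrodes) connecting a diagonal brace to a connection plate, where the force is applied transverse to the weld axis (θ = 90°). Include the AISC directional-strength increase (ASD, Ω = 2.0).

R_n/Ω ≈ 206 kN

E48XX → F_EXX = 480 MPa.
t_e = 0.707 × 5 = 3.535 mm; A_we = 3.535 × 270 = 954.4 mm².
Directional factor: 1.0 + 0.5 sin^1.5(90°) = 1.5.
F_nw = 0.6 × 480 × 1.5 = 432 MPa.
R_n/Ω = (432 × 954.4) / 2.0 × 10⁻³ = 206.2 kN.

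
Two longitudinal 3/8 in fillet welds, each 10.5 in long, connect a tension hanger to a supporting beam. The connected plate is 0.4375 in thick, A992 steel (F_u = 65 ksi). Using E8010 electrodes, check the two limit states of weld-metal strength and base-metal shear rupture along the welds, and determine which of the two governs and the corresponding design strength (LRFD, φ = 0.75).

E80XX → F_EXX = 80 ksi.
t_e = 0.707 × 0.375 = 0.2651 in; L = 21 in.
Weld metal: φR_n = 0.75 × 0.6 × 80 × 0.2651 × 21 = 200.4 kips.
Base metal (shear rupture): φR_n = 0.75 × 0.6 × 65 × 0.4375 × 21 = 268.7 kips.
Governing: weld metal.

φR_n ≈ 200 kips (weld metal governs)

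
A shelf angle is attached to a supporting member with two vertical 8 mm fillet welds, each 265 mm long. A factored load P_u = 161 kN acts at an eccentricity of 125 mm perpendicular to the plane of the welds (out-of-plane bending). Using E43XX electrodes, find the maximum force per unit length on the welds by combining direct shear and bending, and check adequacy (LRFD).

f_max ≈ 912 N/mm; adequate

E43XX → F_EXX = 430 MPa.
L_w = 2 × 265 = 530 mm; section modulus (unit throat) S = 2 × L²/6 = 23410 mm².
Direct shear f_v = P/L_w = 161×10³/530 = 303.8 N/mm.
Moment M = P × e = 161×10³ × 125 = 20125000 N·mm; bending f_b = M/S = 859.7 N/mm.
f_max = √(f_v² + f_b²) = √(303.8² + 859.7²) = 911.8 N/mm.
φr_n = 0.75 × 0.6 × 430 × (0.707 × 8) = 1094 N/mm → adequate.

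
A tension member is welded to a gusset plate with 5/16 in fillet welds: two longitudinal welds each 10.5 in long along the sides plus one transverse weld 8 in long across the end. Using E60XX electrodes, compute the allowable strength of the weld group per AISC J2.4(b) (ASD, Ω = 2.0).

R_n/Ω ≈ 119 kip

E60XX → F_EXX = 60 ksi.
t_e = 0.707 × 0.3125 = 0.2209 in.
R_nwl = 0.6 × 60 × 0.2209 × 21 = 167 kip (longitudinal, 2 welds).
R_nwt = 0.6 × 60 × 0.2209 × 8 = 63.63 kip (transverse, base value).
(i) R_nwl + R_nwt = 230.7 kip; (ii) 0.85 R_nwl + 1.5 R_nwt = 237.4 kip.
R_n = max = 237.4 kip [governs: (ii)]; R_n/Ω = 118.7 kip.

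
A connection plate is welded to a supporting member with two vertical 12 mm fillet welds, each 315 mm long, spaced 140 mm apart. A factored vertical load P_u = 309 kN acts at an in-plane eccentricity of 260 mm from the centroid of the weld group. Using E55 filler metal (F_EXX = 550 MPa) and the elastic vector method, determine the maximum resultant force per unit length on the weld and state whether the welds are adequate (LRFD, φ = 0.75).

Total weld length L_w = 630 mm. Treat welds as unit-width lines.
Polar moment about centroid: J = 2[d³/12 + d(b/2)²] = 2[315³/12 + 315×70²] = 8296000 mm³.
Direct shear f_v = P/L_w = 309×10³ / 630 = 490.5 N/mm (vertical).
Torsion M = P·e = 309×10³ × 260 = 80340000 N·mm.
Critical point at (x, y) = (70, 157.5) from centroid. f_tx = M·y/J = 1525 N/mm; f_ty = M·x/J = 677.9 N/mm.
Resultant f_max = √[f_tx² + (f_v + f_ty)²] = √[1525² + (490.5 + 677.9)²] = 1921 N/mm.
Capacity per unit length: φr_n = 0.75 × 0.6 × 550 × (0.707 × 12) = 2100 N/mm.
1921 ≤ 2100 → adequate.

f_max ≈ 1920 N/mm; adequate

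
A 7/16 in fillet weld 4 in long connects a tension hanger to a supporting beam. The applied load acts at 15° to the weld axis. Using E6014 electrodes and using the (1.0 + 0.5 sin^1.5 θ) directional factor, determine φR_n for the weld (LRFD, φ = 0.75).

E60XX → F_EXX = 60 ksi.
t_e = 0.707 × 0.4375 = 0.3093 in; A_we = 0.3093 × 4 = 1.237 in².
Directional factor: 1.0 + 0.5 sin^1.5(15°) = 1.066.
F_nw = 0.6 × 60 × 1.066 = 38.37 ksi.
φR_n = 0.75 × 38.37 × 1.237 = 35.61 kips.

φR_n ≈ 35.6 kips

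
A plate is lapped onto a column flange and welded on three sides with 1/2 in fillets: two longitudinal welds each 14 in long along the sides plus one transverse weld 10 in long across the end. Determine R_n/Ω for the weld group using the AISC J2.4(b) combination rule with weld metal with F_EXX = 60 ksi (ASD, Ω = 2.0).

t_e = 0.707 × 0.5 = 0.3535 in.
R_nwl = 0.6 × 60 × 0.3535 × 28 = 356.3 kip (longitudinal, 2 welds).
R_nwt = 0.6 × 60 × 0.3535 × 10 = 127.3 kip (transverse, base value).
(i) R_nwl + R_nwt = 483.6 kip; (ii) 0.85 R_nwl + 1.5 R_nwt = 493.8 kip.
R_n = max = 493.8 kip [governs: (ii)]; R_n/Ω = 246.9 kip.

R_n/Ω ≈ 247 kip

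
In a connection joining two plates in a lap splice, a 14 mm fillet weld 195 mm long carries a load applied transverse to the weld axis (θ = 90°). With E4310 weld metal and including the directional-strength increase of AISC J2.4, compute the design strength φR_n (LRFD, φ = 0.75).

φR_n ≈ 560 kN

E43XX → F_EXX = 430 MPa.
t_e = 0.707 × 14 = 9.898 mm; A_we = 9.898 × 195 = 1930 mm².
Directional factor: 1.0 + 0.5 sin^1.5(90°) = 1.5.
F_nw = 0.6 × 430 × 1.5 = 387 MPa.
φR_n = 0.75 × 387 × 1930 × 10⁻³ = 560.2 kN.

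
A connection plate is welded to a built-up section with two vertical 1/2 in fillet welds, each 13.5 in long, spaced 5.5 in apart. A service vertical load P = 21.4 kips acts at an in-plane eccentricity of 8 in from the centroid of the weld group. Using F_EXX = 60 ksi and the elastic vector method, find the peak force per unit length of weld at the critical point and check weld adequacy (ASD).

Total weld length L_w = 27 in. Treat welds as unit-width lines.
Polar moment about centroid: J = 2[d³/12 + d(b/2)²] = 2[13.5³/12 + 13.5×2.75²] = 614.2 in³.
Direct shear f_v = P/L_w = 21.4 / 27 = 0.7926 kip/in (vertical).
Torsion M = P·e = 21.4 × 8 = 171.2 kip·in.
Critical point at (x, y) = (2.75, 6.75) from centroid. f_tx = M·y/J = 1.881 kip/in; f_ty = M·x/J = 0.7665 kip/in.
Resultant f_max = √[f_tx² + (f_v + f_ty)²] = √[1.881² + (0.7926 + 0.7665)²] = 2.443 kip/in.
Capacity per unit length: r_n/Ω = (1/2.0) × 0.6 × 60 × (0.707 × 0.5) = 6.363 kip/in.
2.443 ≤ 6.363 → adequate.

f_max ≈ 2.44 kip/in; adequate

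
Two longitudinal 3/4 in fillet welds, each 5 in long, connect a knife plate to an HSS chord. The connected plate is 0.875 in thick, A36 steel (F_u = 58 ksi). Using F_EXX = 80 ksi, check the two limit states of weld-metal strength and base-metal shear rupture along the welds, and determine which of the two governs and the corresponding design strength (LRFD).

t_e = 0.707 × 0.75 = 0.5302 in; L = 10 in.
Weld metal: φR_n = 0.75 × 0.6 × 80 × 0.5302 × 10 = 190.9 kips.
Base metal (shear rupture): φR_n = 0.75 × 0.6 × 58 × 0.875 × 10 = 228.4 kips.
Governing: weld metal.

φR_n ≈ 191 kips (weld metal governs)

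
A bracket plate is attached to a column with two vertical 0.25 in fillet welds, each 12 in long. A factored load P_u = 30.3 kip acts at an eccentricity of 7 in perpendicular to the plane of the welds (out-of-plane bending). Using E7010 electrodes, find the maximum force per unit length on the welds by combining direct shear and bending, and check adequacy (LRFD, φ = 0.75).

E70XX → F_EXX = 70 ksi.
L_w = 2 × 12 = 24 in; section modulus (unit throat) S = 2 × L²/6 = 48 in².
Direct shear f_v = P/L_w = 30.3/24 = 1.262 kip/in.
Moment M = P × e = 30.3 × 7 = 212.1 kip·in; bending f_b = M/S = 4.419 kip/in.
f_max = √(f_v² + f_b²) = √(1.262² + 4.419²) = 4.596 kip/in.
φr_n = 0.75 × 0.6 × 70 × (0.707 × 0.25) = 5.568 kip/in → adequate.

f_max ≈ 4.6 kip/in; adequate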